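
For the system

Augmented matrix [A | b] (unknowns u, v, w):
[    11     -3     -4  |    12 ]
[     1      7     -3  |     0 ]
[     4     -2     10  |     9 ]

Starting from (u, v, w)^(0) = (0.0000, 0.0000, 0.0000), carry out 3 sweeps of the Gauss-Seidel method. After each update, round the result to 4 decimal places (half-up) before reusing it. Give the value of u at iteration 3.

Iteration 1:
  u = (12 - (-3)·0.0000 - (-4)·0.0000) / (11) = 1.0909
  v = (0 - (1)·1.0909 - (-3)·0.0000) / (7) = -0.1558
  w = (9 - (4)·1.0909 - (-2)·-0.1558) / (10) = 0.4325
Iteration 2:
  u = (12 - (-3)·-0.1558 - (-4)·0.4325) / (11) = 1.2057
  v = (0 - (1)·1.2057 - (-3)·0.4325) / (7) = 0.0131
  w = (9 - (4)·1.2057 - (-2)·0.0131) / (10) = 0.4203
Iteration 3:
  u = (12 - (-3)·0.0131 - (-4)·0.4203) / (11) = 1.2473
  v = (0 - (1)·1.2473 - (-3)·0.4203) / (7) = 0.0019
  w = (9 - (4)·1.2473 - (-2)·0.0019) / (10) = 0.4015

1.2473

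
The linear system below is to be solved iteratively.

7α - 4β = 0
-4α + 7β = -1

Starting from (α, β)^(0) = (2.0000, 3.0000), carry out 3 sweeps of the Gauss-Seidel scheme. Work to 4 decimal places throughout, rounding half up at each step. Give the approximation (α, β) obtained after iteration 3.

(0.0745, -0.1003)

Iteration 1:
  α = (0 - (-4)·3.0000) / (7) = 1.7143
  β = (-1 - (-4)·1.7143) / (7) = 0.8367
Iteration 2:
  α = (0 - (-4)·0.8367) / (7) = 0.4781
  β = (-1 - (-4)·0.4781) / (7) = 0.1303
Iteration 3:
  α = (0 - (-4)·0.1303) / (7) = 0.0745
  β = (-1 - (-4)·0.0745) / (7) = -0.1003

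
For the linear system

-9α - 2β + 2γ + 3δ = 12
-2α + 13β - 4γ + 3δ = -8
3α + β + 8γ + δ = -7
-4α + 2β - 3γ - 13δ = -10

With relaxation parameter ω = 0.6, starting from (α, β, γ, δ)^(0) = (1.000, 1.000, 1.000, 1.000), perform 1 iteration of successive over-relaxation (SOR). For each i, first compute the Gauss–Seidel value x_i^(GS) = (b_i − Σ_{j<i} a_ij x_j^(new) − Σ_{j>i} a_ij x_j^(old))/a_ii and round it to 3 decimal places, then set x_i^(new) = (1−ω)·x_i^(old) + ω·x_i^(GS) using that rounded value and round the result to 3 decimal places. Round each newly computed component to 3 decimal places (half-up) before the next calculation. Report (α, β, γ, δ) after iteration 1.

Iteration 1:
  α: GS value = (12 - (-2)·1.000 - (2)·1.000 - (3)·1.000) / (-9) = -1.000;  α ← (1−ω)·1.000 + ω·-1.000 = -0.200
  β: GS value = (-8 - (-2)·-0.200 - (-4)·1.000 - (3)·1.000) / (13) = -0.569;  β ← (1−ω)·1.000 + ω·-0.569 = 0.059
  γ: GS value = (-7 - (3)·-0.200 - (1)·0.059 - (1)·1.000) / (8) = -0.932;  γ ← (1−ω)·1.000 + ω·-0.932 = -0.159
  δ: GS value = (-10 - (-4)·-0.200 - (2)·0.059 - (-3)·-0.159) / (-13) = 0.877;  δ ← (1−ω)·1.000 + ω·0.877 = 0.926

(-0.200, 0.059, -0.159, 0.926)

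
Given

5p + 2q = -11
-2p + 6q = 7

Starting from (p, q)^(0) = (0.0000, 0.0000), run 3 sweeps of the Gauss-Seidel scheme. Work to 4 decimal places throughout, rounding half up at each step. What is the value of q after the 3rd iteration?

Iteration 1:
  p = (-11 - (2)·0.0000) / (5) = -2.2000
  q = (7 - (-2)·-2.2000) / (6) = 0.4333
Iteration 2:
  p = (-11 - (2)·0.4333) / (5) = -2.3733
  q = (7 - (-2)·-2.3733) / (6) = 0.3756
Iteration 3:
  p = (-11 - (2)·0.3756) / (5) = -2.3502
  q = (7 - (-2)·-2.3502) / (6) = 0.3833

0.3833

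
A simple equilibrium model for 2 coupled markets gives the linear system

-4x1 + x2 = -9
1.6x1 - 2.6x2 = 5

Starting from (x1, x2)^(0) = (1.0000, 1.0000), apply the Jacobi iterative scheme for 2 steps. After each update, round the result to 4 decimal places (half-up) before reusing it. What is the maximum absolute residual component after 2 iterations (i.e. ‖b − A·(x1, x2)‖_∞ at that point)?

Iteration 1:
  x1 = (-9 - (1)·1.0000) / (-4) = 2.5000
  x2 = (5 - (1.6)·1.0000) / (-2.6) = -1.3077
Iteration 2:
  x1 = (-9 - (1)·-1.3077) / (-4) = 1.9231
  x2 = (5 - (1.6)·2.5000) / (-2.6) = -0.3846
Residual b − A·x = (-0.9230, 0.9231); ∞-norm = 0.9231

0.9231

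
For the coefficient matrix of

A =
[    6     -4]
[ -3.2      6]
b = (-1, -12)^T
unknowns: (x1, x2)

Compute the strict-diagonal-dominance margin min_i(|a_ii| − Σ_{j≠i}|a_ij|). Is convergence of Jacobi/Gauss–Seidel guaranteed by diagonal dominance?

row 1: |6| − (4) = 2
row 2: |6| − (3.2) = 2.8
minimum over rows = 2 → strictly diagonally dominant (convergence guaranteed)

2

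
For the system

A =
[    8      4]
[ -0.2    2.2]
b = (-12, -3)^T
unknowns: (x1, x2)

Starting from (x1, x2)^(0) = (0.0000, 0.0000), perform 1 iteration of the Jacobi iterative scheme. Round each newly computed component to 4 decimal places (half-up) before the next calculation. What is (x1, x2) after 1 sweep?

Iteration 1:
  x1 = (-12 - (4)·0.0000) / (8) = -1.5000
  x2 = (-3 - (-0.2)·0.0000) / (2.2) = -1.3636

(-1.5000, -1.3636)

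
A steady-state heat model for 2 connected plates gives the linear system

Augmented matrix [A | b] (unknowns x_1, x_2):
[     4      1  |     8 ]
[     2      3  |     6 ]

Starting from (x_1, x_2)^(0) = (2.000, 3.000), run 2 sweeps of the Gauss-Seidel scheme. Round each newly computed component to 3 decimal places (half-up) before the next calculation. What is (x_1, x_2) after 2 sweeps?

(1.708, 0.861)

Iteration 1:
  x_1 = (8 - (1)·3.000) / (4) = 1.250
  x_2 = (6 - (2)·1.250) / (3) = 1.167
Iteration 2:
  x_1 = (8 - (1)·1.167) / (4) = 1.708
  x_2 = (6 - (2)·1.708) / (3) = 0.861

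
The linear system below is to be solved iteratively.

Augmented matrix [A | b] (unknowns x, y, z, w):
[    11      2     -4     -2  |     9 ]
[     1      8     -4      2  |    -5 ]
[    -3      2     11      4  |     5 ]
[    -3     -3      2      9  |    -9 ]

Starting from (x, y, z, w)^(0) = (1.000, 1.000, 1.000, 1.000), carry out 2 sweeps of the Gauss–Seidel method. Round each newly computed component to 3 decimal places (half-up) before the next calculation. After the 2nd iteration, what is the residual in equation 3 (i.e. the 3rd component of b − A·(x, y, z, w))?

0.493

Iteration 1:
  x = (9 - (2)·1.000 - (-4)·1.000 - (-2)·1.000) / (11) = 1.182
  y = (-5 - (1)·1.182 - (-4)·1.000 - (2)·1.000) / (8) = -0.523
  z = (5 - (-3)·1.182 - (2)·-0.523 - (4)·1.000) / (11) = 0.508
  w = (-9 - (-3)·1.182 - (-3)·-0.523 - (2)·0.508) / (9) = -0.893
Iteration 2:
  x = (9 - (2)·-0.523 - (-4)·0.508 - (-2)·-0.893) / (11) = 0.936
  y = (-5 - (1)·0.936 - (-4)·0.508 - (2)·-0.893) / (8) = -0.265
  z = (5 - (-3)·0.936 - (2)·-0.265 - (4)·-0.893) / (11) = 1.083
  w = (-9 - (-3)·0.936 - (-3)·-0.265 - (2)·1.083) / (9) = -1.017
Residual b − A·x = (1.532, 2.550, 0.493, 0.000)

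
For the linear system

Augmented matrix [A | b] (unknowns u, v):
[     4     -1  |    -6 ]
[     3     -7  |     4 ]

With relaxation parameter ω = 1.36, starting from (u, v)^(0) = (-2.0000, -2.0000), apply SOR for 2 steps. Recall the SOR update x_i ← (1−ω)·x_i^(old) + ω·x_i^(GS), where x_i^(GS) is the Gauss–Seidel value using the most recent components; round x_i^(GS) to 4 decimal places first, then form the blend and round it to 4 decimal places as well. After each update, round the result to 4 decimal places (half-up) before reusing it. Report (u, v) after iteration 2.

(-1.7358, -1.3486)

Iteration 1:
  u: GS value = (-6 - (-1)·-2.0000) / (4) = -2.0000;  u ← (1−ω)·-2.0000 + ω·-2.0000 = -2.0000
  v: GS value = (4 - (3)·-2.0000) / (-7) = -1.4286;  v ← (1−ω)·-2.0000 + ω·-1.4286 = -1.2229
Iteration 2:
  u: GS value = (-6 - (-1)·-1.2229) / (4) = -1.8057;  u ← (1−ω)·-2.0000 + ω·-1.8057 = -1.7358
  v: GS value = (4 - (3)·-1.7358) / (-7) = -1.3153;  v ← (1−ω)·-1.2229 + ω·-1.3153 = -1.3486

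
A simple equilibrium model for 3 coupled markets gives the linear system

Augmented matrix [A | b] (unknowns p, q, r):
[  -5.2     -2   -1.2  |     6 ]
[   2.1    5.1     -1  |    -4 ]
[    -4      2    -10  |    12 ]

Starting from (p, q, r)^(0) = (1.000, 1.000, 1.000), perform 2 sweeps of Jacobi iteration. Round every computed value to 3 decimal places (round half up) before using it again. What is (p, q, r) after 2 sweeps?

Iteration 1:
  p = (6 - (-2)·1.000 - (-1.2)·1.000) / (-5.2) = -1.769
  q = (-4 - (2.1)·1.000 - (-1)·1.000) / (5.1) = -1.000
  r = (12 - (-4)·1.000 - (2)·1.000) / (-10) = -1.400
Iteration 2:
  p = (6 - (-2)·-1.000 - (-1.2)·-1.400) / (-5.2) = -0.446
  q = (-4 - (2.1)·-1.769 - (-1)·-1.400) / (5.1) = -0.330
  r = (12 - (-4)·-1.769 - (2)·-1.000) / (-10) = -0.692

(-0.446, -0.330, -0.692)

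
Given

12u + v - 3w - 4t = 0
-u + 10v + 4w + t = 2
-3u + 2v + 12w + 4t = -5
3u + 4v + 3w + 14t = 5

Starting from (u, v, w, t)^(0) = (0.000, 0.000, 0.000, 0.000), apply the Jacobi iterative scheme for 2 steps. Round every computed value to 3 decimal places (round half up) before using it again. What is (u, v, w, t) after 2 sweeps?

Iteration 1:
  u = (0 - (1)·0.000 - (-3)·0.000 - (-4)·0.000) / (12) = 0.000
  v = (2 - (-1)·0.000 - (4)·0.000 - (1)·0.000) / (10) = 0.200
  w = (-5 - (-3)·0.000 - (2)·0.000 - (4)·0.000) / (12) = -0.417
  t = (5 - (3)·0.000 - (4)·0.000 - (3)·0.000) / (14) = 0.357
Iteration 2:
  u = (0 - (1)·0.200 - (-3)·-0.417 - (-4)·0.357) / (12) = -0.002
  v = (2 - (-1)·0.000 - (4)·-0.417 - (1)·0.357) / (10) = 0.331
  w = (-5 - (-3)·0.000 - (2)·0.200 - (4)·0.357) / (12) = -0.569
  t = (5 - (3)·0.000 - (4)·0.200 - (3)·-0.417) / (14) = 0.389

(-0.002, 0.331, -0.569, 0.389)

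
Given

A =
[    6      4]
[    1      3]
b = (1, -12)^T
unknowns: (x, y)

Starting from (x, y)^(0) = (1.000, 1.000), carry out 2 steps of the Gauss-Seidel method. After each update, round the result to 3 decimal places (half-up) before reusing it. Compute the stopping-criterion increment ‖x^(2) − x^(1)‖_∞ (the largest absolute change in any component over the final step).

Iteration 1:
  x = (1 - (4)·1.000) / (6) = -0.500
  y = (-12 - (1)·-0.500) / (3) = -3.833
Iteration 2:
  x = (1 - (4)·-3.833) / (6) = 2.722
  y = (-12 - (1)·2.722) / (3) = -4.907
Change: (3.222, -1.074) → max |·| = 3.222

3.222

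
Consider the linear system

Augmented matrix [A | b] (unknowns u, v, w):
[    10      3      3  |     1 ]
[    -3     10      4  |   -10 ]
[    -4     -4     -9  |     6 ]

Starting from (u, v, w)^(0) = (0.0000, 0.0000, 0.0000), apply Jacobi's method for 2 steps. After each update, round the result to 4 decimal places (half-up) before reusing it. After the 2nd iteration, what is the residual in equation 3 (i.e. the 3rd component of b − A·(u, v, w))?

3.1865

Iteration 1:
  u = (1 - (3)·0.0000 - (3)·0.0000) / (10) = 0.1000
  v = (-10 - (-3)·0.0000 - (4)·0.0000) / (10) = -1.0000
  w = (6 - (-4)·0.0000 - (-4)·0.0000) / (-9) = -0.6667
Iteration 2:
  u = (1 - (3)·-1.0000 - (3)·-0.6667) / (10) = 0.6000
  v = (-10 - (-3)·0.1000 - (4)·-0.6667) / (10) = -0.7033
  w = (6 - (-4)·0.1000 - (-4)·-1.0000) / (-9) = -0.2667
Residual b − A·x = (-2.0900, -0.1002, 3.1865)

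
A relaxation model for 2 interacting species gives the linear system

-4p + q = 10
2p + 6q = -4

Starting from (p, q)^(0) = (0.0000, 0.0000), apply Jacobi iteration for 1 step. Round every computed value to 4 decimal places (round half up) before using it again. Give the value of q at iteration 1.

Iteration 1:
  p = (10 - (1)·0.0000) / (-4) = -2.5000
  q = (-4 - (2)·0.0000) / (6) = -0.6667

-0.6667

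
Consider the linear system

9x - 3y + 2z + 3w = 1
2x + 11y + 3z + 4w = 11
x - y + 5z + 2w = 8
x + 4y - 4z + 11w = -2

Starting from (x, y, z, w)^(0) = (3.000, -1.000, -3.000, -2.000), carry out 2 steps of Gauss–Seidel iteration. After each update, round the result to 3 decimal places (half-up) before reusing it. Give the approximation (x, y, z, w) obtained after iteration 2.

(0.362, 0.275, 1.652, 0.286)

Iteration 1:
  x = (1 - (-3)·-1.000 - (2)·-3.000 - (3)·-2.000) / (9) = 1.111
  y = (11 - (2)·1.111 - (3)·-3.000 - (4)·-2.000) / (11) = 2.343
  z = (8 - (1)·1.111 - (-1)·2.343 - (2)·-2.000) / (5) = 2.646
  w = (-2 - (1)·1.111 - (4)·2.343 - (-4)·2.646) / (11) = -0.173
Iteration 2:
  x = (1 - (-3)·2.343 - (2)·2.646 - (3)·-0.173) / (9) = 0.362
  y = (11 - (2)·0.362 - (3)·2.646 - (4)·-0.173) / (11) = 0.275
  z = (8 - (1)·0.362 - (-1)·0.275 - (2)·-0.173) / (5) = 1.652
  w = (-2 - (1)·0.362 - (4)·0.275 - (-4)·1.652) / (11) = 0.286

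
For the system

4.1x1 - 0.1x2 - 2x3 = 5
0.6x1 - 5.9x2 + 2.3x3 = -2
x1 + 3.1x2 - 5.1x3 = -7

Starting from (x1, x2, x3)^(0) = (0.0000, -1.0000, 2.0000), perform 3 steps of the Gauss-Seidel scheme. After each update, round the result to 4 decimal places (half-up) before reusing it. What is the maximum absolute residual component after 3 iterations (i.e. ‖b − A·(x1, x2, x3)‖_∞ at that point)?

Iteration 1:
  x1 = (5 - (-0.1)·-1.0000 - (-2)·2.0000) / (4.1) = 2.1707
  x2 = (-2 - (0.6)·2.1707 - (2.3)·2.0000) / (-5.9) = 1.3394
  x3 = (-7 - (1)·2.1707 - (3.1)·1.3394) / (-5.1) = 2.6123
Iteration 2:
  x1 = (5 - (-0.1)·1.3394 - (-2)·2.6123) / (4.1) = 2.5265
  x2 = (-2 - (0.6)·2.5265 - (2.3)·2.6123) / (-5.9) = 1.6143
  x3 = (-7 - (1)·2.5265 - (3.1)·1.6143) / (-5.1) = 2.8492
Iteration 3:
  x1 = (5 - (-0.1)·1.6143 - (-2)·2.8492) / (4.1) = 2.6487
  x2 = (-2 - (0.6)·2.6487 - (2.3)·2.8492) / (-5.9) = 1.7190
  x3 = (-7 - (1)·2.6487 - (3.1)·1.7190) / (-5.1) = 2.9368
Residual b − A·x = (0.1858, -0.2018, 0.0001); ∞-norm = 0.2018

0.2018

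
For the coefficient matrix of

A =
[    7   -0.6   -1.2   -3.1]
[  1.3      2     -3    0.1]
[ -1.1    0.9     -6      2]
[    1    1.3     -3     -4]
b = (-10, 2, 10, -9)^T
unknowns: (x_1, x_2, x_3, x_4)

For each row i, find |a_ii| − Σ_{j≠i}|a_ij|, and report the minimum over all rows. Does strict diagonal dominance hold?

row 1: |7| − (0.6+1.2+3.1) = 2.1
row 2: |2| − (1.3+3+0.1) = -2.4
row 3: |-6| − (1.1+0.9+2) = 2
row 4: |-4| − (1+1.3+3) = -1.3
minimum over rows = -2.4 → not strictly diagonally dominant

-2.4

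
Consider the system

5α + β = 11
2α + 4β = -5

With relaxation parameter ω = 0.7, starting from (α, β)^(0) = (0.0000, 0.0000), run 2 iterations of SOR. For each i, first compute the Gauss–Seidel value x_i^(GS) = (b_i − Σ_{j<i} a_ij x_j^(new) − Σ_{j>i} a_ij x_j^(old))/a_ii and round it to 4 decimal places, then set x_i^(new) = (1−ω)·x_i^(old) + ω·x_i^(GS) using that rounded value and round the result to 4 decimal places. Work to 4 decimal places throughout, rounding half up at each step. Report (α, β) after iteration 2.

Iteration 1:
  α: GS value = (11 - (1)·0.0000) / (5) = 2.2000;  α ← (1−ω)·0.0000 + ω·2.2000 = 1.5400
  β: GS value = (-5 - (2)·1.5400) / (4) = -2.0200;  β ← (1−ω)·0.0000 + ω·-2.0200 = -1.4140
Iteration 2:
  α: GS value = (11 - (1)·-1.4140) / (5) = 2.4828;  α ← (1−ω)·1.5400 + ω·2.4828 = 2.2000
  β: GS value = (-5 - (2)·2.2000) / (4) = -2.3500;  β ← (1−ω)·-1.4140 + ω·-2.3500 = -2.0692

(2.2000, -2.0692)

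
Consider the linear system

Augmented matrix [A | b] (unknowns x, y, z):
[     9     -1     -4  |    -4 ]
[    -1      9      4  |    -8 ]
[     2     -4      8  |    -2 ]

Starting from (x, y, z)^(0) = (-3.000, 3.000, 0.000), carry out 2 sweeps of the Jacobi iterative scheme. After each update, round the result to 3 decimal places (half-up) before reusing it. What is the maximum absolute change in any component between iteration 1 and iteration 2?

Iteration 1:
  x = (-4 - (-1)·3.000 - (-4)·0.000) / (9) = -0.111
  y = (-8 - (-1)·-3.000 - (4)·0.000) / (9) = -1.222
  z = (-2 - (2)·-3.000 - (-4)·3.000) / (8) = 2.000
Iteration 2:
  x = (-4 - (-1)·-1.222 - (-4)·2.000) / (9) = 0.309
  y = (-8 - (-1)·-0.111 - (4)·2.000) / (9) = -1.790
  z = (-2 - (2)·-0.111 - (-4)·-1.222) / (8) = -0.833
Change: (0.420, -0.568, -2.833) → max |·| = 2.833

2.833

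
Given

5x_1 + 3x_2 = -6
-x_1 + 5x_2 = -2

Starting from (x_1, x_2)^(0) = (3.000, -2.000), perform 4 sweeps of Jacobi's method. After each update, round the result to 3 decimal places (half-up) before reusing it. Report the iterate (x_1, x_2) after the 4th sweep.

Iteration 1:
  x_1 = (-6 - (3)·-2.000) / (5) = 0.000
  x_2 = (-2 - (-1)·3.000) / (5) = 0.200
Iteration 2:
  x_1 = (-6 - (3)·0.200) / (5) = -1.320
  x_2 = (-2 - (-1)·0.000) / (5) = -0.400
Iteration 3:
  x_1 = (-6 - (3)·-0.400) / (5) = -0.960
  x_2 = (-2 - (-1)·-1.320) / (5) = -0.664
Iteration 4:
  x_1 = (-6 - (3)·-0.664) / (5) = -0.802
  x_2 = (-2 - (-1)·-0.960) / (5) = -0.592

(-0.802, -0.592)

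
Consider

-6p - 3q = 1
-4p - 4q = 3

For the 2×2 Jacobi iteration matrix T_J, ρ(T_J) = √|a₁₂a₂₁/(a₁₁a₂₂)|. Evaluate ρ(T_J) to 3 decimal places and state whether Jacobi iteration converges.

0.707

a₁₂a₂₁/(a₁₁a₂₂) = (-3)·(-4) / ((-6)·(-4)) = 0.500000
ρ = √|0.500000| = √0.500000 = 0.707
ρ < 1, so Jacobi converges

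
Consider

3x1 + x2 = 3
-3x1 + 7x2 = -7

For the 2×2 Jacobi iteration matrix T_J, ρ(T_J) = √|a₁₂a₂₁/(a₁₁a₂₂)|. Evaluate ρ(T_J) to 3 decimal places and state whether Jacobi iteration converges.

0.378

a₁₂a₂₁/(a₁₁a₂₂) = (1)·(-3) / ((3)·(7)) = -0.142857
ρ = √|-0.142857| = √0.142857 = 0.378
ρ < 1, so Jacobi converges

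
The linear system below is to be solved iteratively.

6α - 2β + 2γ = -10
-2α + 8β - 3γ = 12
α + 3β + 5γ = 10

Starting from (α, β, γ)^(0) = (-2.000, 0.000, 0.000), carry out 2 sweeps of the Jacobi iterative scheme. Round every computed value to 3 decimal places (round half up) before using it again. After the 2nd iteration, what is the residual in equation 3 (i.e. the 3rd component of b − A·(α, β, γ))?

-2.481

Iteration 1:
  α = (-10 - (-2)·0.000 - (2)·0.000) / (6) = -1.667
  β = (12 - (-2)·-2.000 - (-3)·0.000) / (8) = 1.000
  γ = (10 - (1)·-2.000 - (3)·0.000) / (5) = 2.400
Iteration 2:
  α = (-10 - (-2)·1.000 - (2)·2.400) / (6) = -2.133
  β = (12 - (-2)·-1.667 - (-3)·2.400) / (8) = 1.983
  γ = (10 - (1)·-1.667 - (3)·1.000) / (5) = 1.733
Residual b − A·x = (3.298, -2.931, -2.481)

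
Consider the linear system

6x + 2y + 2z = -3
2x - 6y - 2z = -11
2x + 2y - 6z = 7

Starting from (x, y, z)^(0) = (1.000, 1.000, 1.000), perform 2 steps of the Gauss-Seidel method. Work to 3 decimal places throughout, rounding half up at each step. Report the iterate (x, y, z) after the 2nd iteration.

(-0.475, 2.070, -0.635)

Iteration 1:
  x = (-3 - (2)·1.000 - (2)·1.000) / (6) = -1.167
  y = (-11 - (2)·-1.167 - (-2)·1.000) / (-6) = 1.111
  z = (7 - (2)·-1.167 - (2)·1.111) / (-6) = -1.185
Iteration 2:
  x = (-3 - (2)·1.111 - (2)·-1.185) / (6) = -0.475
  y = (-11 - (2)·-0.475 - (-2)·-1.185) / (-6) = 2.070
  z = (7 - (2)·-0.475 - (2)·2.070) / (-6) = -0.635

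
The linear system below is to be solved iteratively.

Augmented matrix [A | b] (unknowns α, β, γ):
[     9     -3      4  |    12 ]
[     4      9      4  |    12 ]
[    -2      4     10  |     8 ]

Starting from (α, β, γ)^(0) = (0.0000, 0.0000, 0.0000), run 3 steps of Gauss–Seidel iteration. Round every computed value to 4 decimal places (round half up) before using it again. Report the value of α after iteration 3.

1.0930

Iteration 1:
  α = (12 - (-3)·0.0000 - (4)·0.0000) / (9) = 1.3333
  β = (12 - (4)·1.3333 - (4)·0.0000) / (9) = 0.7408
  γ = (8 - (-2)·1.3333 - (4)·0.7408) / (10) = 0.7703
Iteration 2:
  α = (12 - (-3)·0.7408 - (4)·0.7703) / (9) = 1.2379
  β = (12 - (4)·1.2379 - (4)·0.7703) / (9) = 0.4408
  γ = (8 - (-2)·1.2379 - (4)·0.4408) / (10) = 0.8713
Iteration 3:
  α = (12 - (-3)·0.4408 - (4)·0.8713) / (9) = 1.0930
  β = (12 - (4)·1.0930 - (4)·0.8713) / (9) = 0.4603
  γ = (8 - (-2)·1.0930 - (4)·0.4603) / (10) = 0.8345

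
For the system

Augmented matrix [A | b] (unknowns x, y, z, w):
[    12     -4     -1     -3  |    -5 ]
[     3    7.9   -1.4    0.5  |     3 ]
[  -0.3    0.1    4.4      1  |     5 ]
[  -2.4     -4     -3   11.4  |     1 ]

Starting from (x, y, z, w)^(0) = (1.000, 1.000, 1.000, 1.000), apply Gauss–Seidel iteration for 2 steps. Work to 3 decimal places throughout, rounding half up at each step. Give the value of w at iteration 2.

Iteration 1:
  x = (-5 - (-4)·1.000 - (-1)·1.000 - (-3)·1.000) / (12) = 0.250
  y = (3 - (3)·0.250 - (-1.4)·1.000 - (0.5)·1.000) / (7.9) = 0.399
  z = (5 - (-0.3)·0.250 - (0.1)·0.399 - (1)·1.000) / (4.4) = 0.917
  w = (1 - (-2.4)·0.250 - (-4)·0.399 - (-3)·0.917) / (11.4) = 0.522
Iteration 2:
  x = (-5 - (-4)·0.399 - (-1)·0.917 - (-3)·0.522) / (12) = -0.077
  y = (3 - (3)·-0.077 - (-1.4)·0.917 - (0.5)·0.522) / (7.9) = 0.538
  z = (5 - (-0.3)·-0.077 - (0.1)·0.538 - (1)·0.522) / (4.4) = 1.000
  w = (1 - (-2.4)·-0.077 - (-4)·0.538 - (-3)·1.000) / (11.4) = 0.523

0.523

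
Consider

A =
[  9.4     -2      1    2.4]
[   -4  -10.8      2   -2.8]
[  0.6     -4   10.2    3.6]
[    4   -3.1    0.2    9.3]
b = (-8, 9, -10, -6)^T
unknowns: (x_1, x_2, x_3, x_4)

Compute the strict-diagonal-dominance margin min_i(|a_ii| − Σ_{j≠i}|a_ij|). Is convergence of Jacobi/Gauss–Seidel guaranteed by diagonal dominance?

2

row 1: |9.4| − (2+1+2.4) = 4
row 2: |-10.8| − (4+2+2.8) = 2
row 3: |10.2| − (0.6+4+3.6) = 2
row 4: |9.3| − (4+3.1+0.2) = 2
minimum over rows = 2 → strictly diagonally dominant (convergence guaranteed)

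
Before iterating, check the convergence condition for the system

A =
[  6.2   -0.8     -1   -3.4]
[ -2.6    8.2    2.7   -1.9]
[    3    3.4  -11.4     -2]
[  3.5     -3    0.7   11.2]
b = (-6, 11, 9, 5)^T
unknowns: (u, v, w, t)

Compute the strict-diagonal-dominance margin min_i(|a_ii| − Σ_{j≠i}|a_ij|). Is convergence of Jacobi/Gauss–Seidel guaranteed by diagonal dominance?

1

row 1: |6.2| − (0.8+1+3.4) = 1
row 2: |8.2| − (2.6+2.7+1.9) = 1
row 3: |-11.4| − (3+3.4+2) = 3
row 4: |11.2| − (3.5+3+0.7) = 4
minimum over rows = 1 → strictly diagonally dominant (convergence guaranteed)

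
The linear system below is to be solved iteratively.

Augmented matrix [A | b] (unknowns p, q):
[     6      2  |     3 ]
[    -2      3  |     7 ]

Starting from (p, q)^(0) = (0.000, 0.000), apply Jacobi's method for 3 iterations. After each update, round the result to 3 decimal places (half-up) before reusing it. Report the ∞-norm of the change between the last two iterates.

Iteration 1:
  p = (3 - (2)·0.000) / (6) = 0.500
  q = (7 - (-2)·0.000) / (3) = 2.333
Iteration 2:
  p = (3 - (2)·2.333) / (6) = -0.278
  q = (7 - (-2)·0.500) / (3) = 2.667
Iteration 3:
  p = (3 - (2)·2.667) / (6) = -0.389
  q = (7 - (-2)·-0.278) / (3) = 2.148
Change: (-0.111, -0.519) → max |·| = 0.519

0.519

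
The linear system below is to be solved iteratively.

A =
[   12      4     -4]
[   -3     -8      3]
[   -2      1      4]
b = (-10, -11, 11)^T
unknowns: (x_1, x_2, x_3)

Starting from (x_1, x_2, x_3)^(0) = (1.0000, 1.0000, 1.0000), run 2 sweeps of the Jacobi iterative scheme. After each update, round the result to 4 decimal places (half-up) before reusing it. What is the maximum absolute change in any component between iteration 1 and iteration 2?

Iteration 1:
  x_1 = (-10 - (4)·1.0000 - (-4)·1.0000) / (12) = -0.8333
  x_2 = (-11 - (-3)·1.0000 - (3)·1.0000) / (-8) = 1.3750
  x_3 = (11 - (-2)·1.0000 - (1)·1.0000) / (4) = 3.0000
Iteration 2:
  x_1 = (-10 - (4)·1.3750 - (-4)·3.0000) / (12) = -0.2917
  x_2 = (-11 - (-3)·-0.8333 - (3)·3.0000) / (-8) = 2.8125
  x_3 = (11 - (-2)·-0.8333 - (1)·1.3750) / (4) = 1.9896
Change: (0.5416, 1.4375, -1.0104) → max |·| = 1.4375

1.4375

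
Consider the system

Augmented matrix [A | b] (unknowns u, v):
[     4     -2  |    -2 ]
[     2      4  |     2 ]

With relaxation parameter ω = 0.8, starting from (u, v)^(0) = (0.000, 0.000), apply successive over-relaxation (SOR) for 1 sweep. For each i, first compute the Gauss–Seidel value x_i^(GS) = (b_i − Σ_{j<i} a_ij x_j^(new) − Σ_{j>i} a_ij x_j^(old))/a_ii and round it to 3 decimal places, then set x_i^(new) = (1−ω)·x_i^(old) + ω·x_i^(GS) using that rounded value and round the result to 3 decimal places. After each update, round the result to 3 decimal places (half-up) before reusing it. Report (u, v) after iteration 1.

Iteration 1:
  u: GS value = (-2 - (-2)·0.000) / (4) = -0.500;  u ← (1−ω)·0.000 + ω·-0.500 = -0.400
  v: GS value = (2 - (2)·-0.400) / (4) = 0.700;  v ← (1−ω)·0.000 + ω·0.700 = 0.560

(-0.400, 0.560)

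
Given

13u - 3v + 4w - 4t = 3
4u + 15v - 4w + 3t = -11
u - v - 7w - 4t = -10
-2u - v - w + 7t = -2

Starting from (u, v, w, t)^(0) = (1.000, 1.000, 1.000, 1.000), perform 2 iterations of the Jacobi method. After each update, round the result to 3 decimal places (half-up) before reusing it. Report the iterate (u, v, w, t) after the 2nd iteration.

Iteration 1:
  u = (3 - (-3)·1.000 - (4)·1.000 - (-4)·1.000) / (13) = 0.462
  v = (-11 - (4)·1.000 - (-4)·1.000 - (3)·1.000) / (15) = -0.933
  w = (-10 - (1)·1.000 - (-1)·1.000 - (-4)·1.000) / (-7) = 0.857
  t = (-2 - (-2)·1.000 - (-1)·1.000 - (-1)·1.000) / (7) = 0.286
Iteration 2:
  u = (3 - (-3)·-0.933 - (4)·0.857 - (-4)·0.286) / (13) = -0.160
  v = (-11 - (4)·0.462 - (-4)·0.857 - (3)·0.286) / (15) = -0.685
  w = (-10 - (1)·0.462 - (-1)·-0.933 - (-4)·0.286) / (-7) = 1.464
  t = (-2 - (-2)·0.462 - (-1)·-0.933 - (-1)·0.857) / (7) = -0.165

(-0.160, -0.685, 1.464, -0.165)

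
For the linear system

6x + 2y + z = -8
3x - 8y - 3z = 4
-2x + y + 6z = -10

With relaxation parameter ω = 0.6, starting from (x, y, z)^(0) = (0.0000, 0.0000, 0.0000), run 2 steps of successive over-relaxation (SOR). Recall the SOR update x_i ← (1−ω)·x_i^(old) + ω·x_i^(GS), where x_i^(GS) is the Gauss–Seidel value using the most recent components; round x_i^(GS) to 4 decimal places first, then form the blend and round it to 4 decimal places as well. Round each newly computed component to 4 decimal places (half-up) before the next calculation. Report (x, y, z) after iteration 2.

(-0.9128, -0.4472, -1.5826)

Iteration 1:
  x: GS value = (-8 - (2)·0.0000 - (1)·0.0000) / (6) = -1.3333;  x ← (1−ω)·0.0000 + ω·-1.3333 = -0.8000
  y: GS value = (4 - (3)·-0.8000 - (-3)·0.0000) / (-8) = -0.8000;  y ← (1−ω)·0.0000 + ω·-0.8000 = -0.4800
  z: GS value = (-10 - (-2)·-0.8000 - (1)·-0.4800) / (6) = -1.8533;  z ← (1−ω)·0.0000 + ω·-1.8533 = -1.1120
Iteration 2:
  x: GS value = (-8 - (2)·-0.4800 - (1)·-1.1120) / (6) = -0.9880;  x ← (1−ω)·-0.8000 + ω·-0.9880 = -0.9128
  y: GS value = (4 - (3)·-0.9128 - (-3)·-1.1120) / (-8) = -0.4253;  y ← (1−ω)·-0.4800 + ω·-0.4253 = -0.4472
  z: GS value = (-10 - (-2)·-0.9128 - (1)·-0.4472) / (6) = -1.8964;  z ← (1−ω)·-1.1120 + ω·-1.8964 = -1.5826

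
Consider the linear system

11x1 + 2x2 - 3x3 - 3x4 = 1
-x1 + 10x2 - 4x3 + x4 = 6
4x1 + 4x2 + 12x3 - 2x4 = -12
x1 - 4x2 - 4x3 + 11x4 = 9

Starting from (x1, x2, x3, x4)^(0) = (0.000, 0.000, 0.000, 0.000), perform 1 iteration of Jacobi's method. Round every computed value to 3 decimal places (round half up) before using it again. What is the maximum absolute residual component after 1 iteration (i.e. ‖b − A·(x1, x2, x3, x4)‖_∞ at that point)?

4.727

Iteration 1:
  x1 = (1 - (2)·0.000 - (-3)·0.000 - (-3)·0.000) / (11) = 0.091
  x2 = (6 - (-1)·0.000 - (-4)·0.000 - (1)·0.000) / (10) = 0.600
  x3 = (-12 - (4)·0.000 - (4)·0.000 - (-2)·0.000) / (12) = -1.000
  x4 = (9 - (1)·0.000 - (-4)·0.000 - (-4)·0.000) / (11) = 0.818
Residual b − A·x = (-1.747, -4.727, -1.128, -1.689); ∞-norm = 4.727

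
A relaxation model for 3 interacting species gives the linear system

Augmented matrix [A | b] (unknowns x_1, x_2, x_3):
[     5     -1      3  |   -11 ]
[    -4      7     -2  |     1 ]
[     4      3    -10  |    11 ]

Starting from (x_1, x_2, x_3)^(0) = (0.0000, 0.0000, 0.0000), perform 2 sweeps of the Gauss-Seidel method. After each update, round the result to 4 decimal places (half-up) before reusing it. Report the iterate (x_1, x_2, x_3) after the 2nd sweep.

Iteration 1:
  x_1 = (-11 - (-1)·0.0000 - (3)·0.0000) / (5) = -2.2000
  x_2 = (1 - (-4)·-2.2000 - (-2)·0.0000) / (7) = -1.1143
  x_3 = (11 - (4)·-2.2000 - (3)·-1.1143) / (-10) = -2.3143
Iteration 2:
  x_1 = (-11 - (-1)·-1.1143 - (3)·-2.3143) / (5) = -1.0343
  x_2 = (1 - (-4)·-1.0343 - (-2)·-2.3143) / (7) = -1.1094
  x_3 = (11 - (4)·-1.0343 - (3)·-1.1094) / (-10) = -1.8465

(-1.0343, -1.1094, -1.8465)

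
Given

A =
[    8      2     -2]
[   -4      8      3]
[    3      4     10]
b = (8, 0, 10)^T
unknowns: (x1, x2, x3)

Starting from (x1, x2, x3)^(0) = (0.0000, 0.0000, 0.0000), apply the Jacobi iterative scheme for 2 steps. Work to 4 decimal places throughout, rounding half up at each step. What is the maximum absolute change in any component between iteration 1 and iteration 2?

Iteration 1:
  x1 = (8 - (2)·0.0000 - (-2)·0.0000) / (8) = 1.0000
  x2 = (0 - (-4)·0.0000 - (3)·0.0000) / (8) = 0.0000
  x3 = (10 - (3)·0.0000 - (4)·0.0000) / (10) = 1.0000
Iteration 2:
  x1 = (8 - (2)·0.0000 - (-2)·1.0000) / (8) = 1.2500
  x2 = (0 - (-4)·1.0000 - (3)·1.0000) / (8) = 0.1250
  x3 = (10 - (3)·1.0000 - (4)·0.0000) / (10) = 0.7000
Change: (0.2500, 0.1250, -0.3000) → max |·| = 0.3000

0.3000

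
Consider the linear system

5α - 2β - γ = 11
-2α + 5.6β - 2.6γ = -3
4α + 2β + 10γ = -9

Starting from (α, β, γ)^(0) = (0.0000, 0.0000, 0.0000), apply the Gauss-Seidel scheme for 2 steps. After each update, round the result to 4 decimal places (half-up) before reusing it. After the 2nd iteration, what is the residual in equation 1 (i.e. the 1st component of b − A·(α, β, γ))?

-1.5939

Iteration 1:
  α = (11 - (-2)·0.0000 - (-1)·0.0000) / (5) = 2.2000
  β = (-3 - (-2)·2.2000 - (-2.6)·0.0000) / (5.6) = 0.2500
  γ = (-9 - (4)·2.2000 - (2)·0.2500) / (10) = -1.8300
Iteration 2:
  α = (11 - (-2)·0.2500 - (-1)·-1.8300) / (5) = 1.9340
  β = (-3 - (-2)·1.9340 - (-2.6)·-1.8300) / (5.6) = -0.6946
  γ = (-9 - (4)·1.9340 - (2)·-0.6946) / (10) = -1.5347
Residual b − A·x = (-1.5939, 0.7675, 0.0002)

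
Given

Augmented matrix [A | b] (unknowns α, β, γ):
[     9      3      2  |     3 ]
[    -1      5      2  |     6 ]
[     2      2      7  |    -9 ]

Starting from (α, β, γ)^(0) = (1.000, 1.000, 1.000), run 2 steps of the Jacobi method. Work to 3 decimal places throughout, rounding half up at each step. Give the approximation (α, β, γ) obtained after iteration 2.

(0.413, 1.898, -1.508)

Iteration 1:
  α = (3 - (3)·1.000 - (2)·1.000) / (9) = -0.222
  β = (6 - (-1)·1.000 - (2)·1.000) / (5) = 1.000
  γ = (-9 - (2)·1.000 - (2)·1.000) / (7) = -1.857
Iteration 2:
  α = (3 - (3)·1.000 - (2)·-1.857) / (9) = 0.413
  β = (6 - (-1)·-0.222 - (2)·-1.857) / (5) = 1.898
  γ = (-9 - (2)·-0.222 - (2)·1.000) / (7) = -1.508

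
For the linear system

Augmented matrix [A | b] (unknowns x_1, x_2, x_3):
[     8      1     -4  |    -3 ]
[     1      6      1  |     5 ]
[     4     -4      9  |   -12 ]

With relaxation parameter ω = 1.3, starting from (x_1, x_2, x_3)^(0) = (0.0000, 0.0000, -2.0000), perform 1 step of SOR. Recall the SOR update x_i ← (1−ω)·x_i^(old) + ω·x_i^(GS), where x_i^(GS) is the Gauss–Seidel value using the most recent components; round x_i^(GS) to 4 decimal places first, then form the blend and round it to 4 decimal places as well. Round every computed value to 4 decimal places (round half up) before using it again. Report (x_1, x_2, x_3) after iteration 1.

Iteration 1:
  x_1: GS value = (-3 - (1)·0.0000 - (-4)·-2.0000) / (8) = -1.3750;  x_1 ← (1−ω)·0.0000 + ω·-1.3750 = -1.7875
  x_2: GS value = (5 - (1)·-1.7875 - (1)·-2.0000) / (6) = 1.4646;  x_2 ← (1−ω)·0.0000 + ω·1.4646 = 1.9040
  x_3: GS value = (-12 - (4)·-1.7875 - (-4)·1.9040) / (9) = 0.3073;  x_3 ← (1−ω)·-2.0000 + ω·0.3073 = 0.9995

(-1.7875, 1.9040, 0.9995)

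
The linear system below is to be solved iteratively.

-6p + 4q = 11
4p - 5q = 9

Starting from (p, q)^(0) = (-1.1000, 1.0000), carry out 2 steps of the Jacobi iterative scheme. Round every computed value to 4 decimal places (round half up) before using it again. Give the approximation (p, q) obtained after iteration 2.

Iteration 1:
  p = (11 - (4)·1.0000) / (-6) = -1.1667
  q = (9 - (4)·-1.1000) / (-5) = -2.6800
Iteration 2:
  p = (11 - (4)·-2.6800) / (-6) = -3.6200
  q = (9 - (4)·-1.1667) / (-5) = -2.7334

(-3.6200, -2.7334)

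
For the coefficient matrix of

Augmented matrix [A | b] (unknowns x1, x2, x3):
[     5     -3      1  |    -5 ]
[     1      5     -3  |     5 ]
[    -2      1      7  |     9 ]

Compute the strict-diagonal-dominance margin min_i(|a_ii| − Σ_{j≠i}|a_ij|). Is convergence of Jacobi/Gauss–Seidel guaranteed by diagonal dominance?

1

row 1: |5| − (3+1) = 1
row 2: |5| − (1+3) = 1
row 3: |7| − (2+1) = 4
minimum over rows = 1 → strictly diagonally dominant (convergence guaranteed)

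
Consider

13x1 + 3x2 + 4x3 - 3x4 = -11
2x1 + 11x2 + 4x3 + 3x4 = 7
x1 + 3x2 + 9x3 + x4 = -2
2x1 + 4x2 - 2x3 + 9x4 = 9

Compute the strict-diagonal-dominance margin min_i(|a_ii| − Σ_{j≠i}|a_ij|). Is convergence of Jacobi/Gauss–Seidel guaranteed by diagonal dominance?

1

row 1: |13| − (3+4+3) = 3
row 2: |11| − (2+4+3) = 2
row 3: |9| − (1+3+1) = 4
row 4: |9| − (2+4+2) = 1
minimum over rows = 1 → strictly diagonally dominant (convergence guaranteed)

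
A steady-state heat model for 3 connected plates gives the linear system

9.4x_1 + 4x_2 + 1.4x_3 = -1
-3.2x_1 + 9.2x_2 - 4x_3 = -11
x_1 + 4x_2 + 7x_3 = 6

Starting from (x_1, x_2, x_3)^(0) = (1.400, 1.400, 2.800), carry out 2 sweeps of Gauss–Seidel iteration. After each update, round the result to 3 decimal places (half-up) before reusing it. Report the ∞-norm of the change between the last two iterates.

Iteration 1:
  x_1 = (-1 - (4)·1.400 - (1.4)·2.800) / (9.4) = -1.119
  x_2 = (-11 - (-3.2)·-1.119 - (-4)·2.800) / (9.2) = -0.367
  x_3 = (6 - (1)·-1.119 - (4)·-0.367) / (7) = 1.227
Iteration 2:
  x_1 = (-1 - (4)·-0.367 - (1.4)·1.227) / (9.4) = -0.133
  x_2 = (-11 - (-3.2)·-0.133 - (-4)·1.227) / (9.2) = -0.708
  x_3 = (6 - (1)·-0.133 - (4)·-0.708) / (7) = 1.281
Change: (0.986, -0.341, 0.054) → max |·| = 0.986

0.986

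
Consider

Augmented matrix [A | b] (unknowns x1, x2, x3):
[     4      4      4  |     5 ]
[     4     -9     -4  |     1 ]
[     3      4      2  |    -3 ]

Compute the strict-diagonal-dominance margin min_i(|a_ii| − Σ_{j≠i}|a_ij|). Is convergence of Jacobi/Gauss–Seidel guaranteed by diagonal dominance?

-5

row 1: |4| − (4+4) = -4
row 2: |-9| − (4+4) = 1
row 3: |2| − (3+4) = -5
minimum over rows = -5 → not strictly diagonally dominant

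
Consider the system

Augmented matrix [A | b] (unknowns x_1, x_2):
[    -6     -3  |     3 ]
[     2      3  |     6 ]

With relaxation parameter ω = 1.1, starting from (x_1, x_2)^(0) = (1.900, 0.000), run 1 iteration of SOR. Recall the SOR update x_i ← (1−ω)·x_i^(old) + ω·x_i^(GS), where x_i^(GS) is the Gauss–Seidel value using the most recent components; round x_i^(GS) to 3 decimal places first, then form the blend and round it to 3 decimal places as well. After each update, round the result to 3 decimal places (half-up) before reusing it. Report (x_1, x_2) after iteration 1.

Iteration 1:
  x_1: GS value = (3 - (-3)·0.000) / (-6) = -0.500;  x_1 ← (1−ω)·1.900 + ω·-0.500 = -0.740
  x_2: GS value = (6 - (2)·-0.740) / (3) = 2.493;  x_2 ← (1−ω)·0.000 + ω·2.493 = 2.742

(-0.740, 2.742)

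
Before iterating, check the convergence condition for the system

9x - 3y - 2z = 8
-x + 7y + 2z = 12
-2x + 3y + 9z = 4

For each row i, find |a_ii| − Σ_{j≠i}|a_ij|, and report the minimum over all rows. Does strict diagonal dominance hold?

row 1: |9| − (3+2) = 4
row 2: |7| − (1+2) = 4
row 3: |9| − (2+3) = 4
minimum over rows = 4 → strictly diagonally dominant (convergence guaranteed)

4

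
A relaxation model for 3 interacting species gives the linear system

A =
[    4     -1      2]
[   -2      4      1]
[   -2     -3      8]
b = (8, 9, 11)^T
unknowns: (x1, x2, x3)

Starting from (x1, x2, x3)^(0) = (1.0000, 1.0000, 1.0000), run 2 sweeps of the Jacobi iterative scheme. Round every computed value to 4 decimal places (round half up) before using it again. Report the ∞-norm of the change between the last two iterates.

0.7500

Iteration 1:
  x1 = (8 - (-1)·1.0000 - (2)·1.0000) / (4) = 1.7500
  x2 = (9 - (-2)·1.0000 - (1)·1.0000) / (4) = 2.5000
  x3 = (11 - (-2)·1.0000 - (-3)·1.0000) / (8) = 2.0000
Iteration 2:
  x1 = (8 - (-1)·2.5000 - (2)·2.0000) / (4) = 1.6250
  x2 = (9 - (-2)·1.7500 - (1)·2.0000) / (4) = 2.6250
  x3 = (11 - (-2)·1.7500 - (-3)·2.5000) / (8) = 2.7500
Change: (-0.1250, 0.1250, 0.7500) → max |·| = 0.7500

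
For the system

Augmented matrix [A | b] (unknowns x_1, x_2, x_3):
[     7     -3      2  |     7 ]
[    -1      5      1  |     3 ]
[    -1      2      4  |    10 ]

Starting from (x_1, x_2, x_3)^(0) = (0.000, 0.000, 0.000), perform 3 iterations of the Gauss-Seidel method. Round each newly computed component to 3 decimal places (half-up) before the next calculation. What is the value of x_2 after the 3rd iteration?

Iteration 1:
  x_1 = (7 - (-3)·0.000 - (2)·0.000) / (7) = 1.000
  x_2 = (3 - (-1)·1.000 - (1)·0.000) / (5) = 0.800
  x_3 = (10 - (-1)·1.000 - (2)·0.800) / (4) = 2.350
Iteration 2:
  x_1 = (7 - (-3)·0.800 - (2)·2.350) / (7) = 0.671
  x_2 = (3 - (-1)·0.671 - (1)·2.350) / (5) = 0.264
  x_3 = (10 - (-1)·0.671 - (2)·0.264) / (4) = 2.536
Iteration 3:
  x_1 = (7 - (-3)·0.264 - (2)·2.536) / (7) = 0.389
  x_2 = (3 - (-1)·0.389 - (1)·2.536) / (5) = 0.171
  x_3 = (10 - (-1)·0.389 - (2)·0.171) / (4) = 2.512

0.171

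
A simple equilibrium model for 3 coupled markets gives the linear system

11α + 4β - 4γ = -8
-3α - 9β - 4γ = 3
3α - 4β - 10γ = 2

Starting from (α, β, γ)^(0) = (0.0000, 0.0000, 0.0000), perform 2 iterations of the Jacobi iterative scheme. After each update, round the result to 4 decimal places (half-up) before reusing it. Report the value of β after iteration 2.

-0.0020

Iteration 1:
  α = (-8 - (4)·0.0000 - (-4)·0.0000) / (11) = -0.7273
  β = (3 - (-3)·0.0000 - (-4)·0.0000) / (-9) = -0.3333
  γ = (2 - (3)·0.0000 - (-4)·0.0000) / (-10) = -0.2000
Iteration 2:
  α = (-8 - (4)·-0.3333 - (-4)·-0.2000) / (11) = -0.6788
  β = (3 - (-3)·-0.7273 - (-4)·-0.2000) / (-9) = -0.0020
  γ = (2 - (3)·-0.7273 - (-4)·-0.3333) / (-10) = -0.2849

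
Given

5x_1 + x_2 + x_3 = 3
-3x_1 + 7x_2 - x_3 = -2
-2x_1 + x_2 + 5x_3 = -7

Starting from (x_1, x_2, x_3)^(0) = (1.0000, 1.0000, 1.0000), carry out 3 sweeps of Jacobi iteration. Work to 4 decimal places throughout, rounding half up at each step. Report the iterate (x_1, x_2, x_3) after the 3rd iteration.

(0.9497, -0.1469, -1.0126)

Iteration 1:
  x_1 = (3 - (1)·1.0000 - (1)·1.0000) / (5) = 0.2000
  x_2 = (-2 - (-3)·1.0000 - (-1)·1.0000) / (7) = 0.2857
  x_3 = (-7 - (-2)·1.0000 - (1)·1.0000) / (5) = -1.2000
Iteration 2:
  x_1 = (3 - (1)·0.2857 - (1)·-1.2000) / (5) = 0.7829
  x_2 = (-2 - (-3)·0.2000 - (-1)·-1.2000) / (7) = -0.3714
  x_3 = (-7 - (-2)·0.2000 - (1)·0.2857) / (5) = -1.3771
Iteration 3:
  x_1 = (3 - (1)·-0.3714 - (1)·-1.3771) / (5) = 0.9497
  x_2 = (-2 - (-3)·0.7829 - (-1)·-1.3771) / (7) = -0.1469
  x_3 = (-7 - (-2)·0.7829 - (1)·-0.3714) / (5) = -1.0126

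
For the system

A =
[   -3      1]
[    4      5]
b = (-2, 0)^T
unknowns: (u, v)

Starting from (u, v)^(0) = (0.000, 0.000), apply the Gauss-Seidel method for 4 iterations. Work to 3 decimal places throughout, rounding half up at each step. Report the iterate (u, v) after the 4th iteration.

(0.524, -0.419)

Iteration 1:
  u = (-2 - (1)·0.000) / (-3) = 0.667
  v = (0 - (4)·0.667) / (5) = -0.534
Iteration 2:
  u = (-2 - (1)·-0.534) / (-3) = 0.489
  v = (0 - (4)·0.489) / (5) = -0.391
Iteration 3:
  u = (-2 - (1)·-0.391) / (-3) = 0.536
  v = (0 - (4)·0.536) / (5) = -0.429
Iteration 4:
  u = (-2 - (1)·-0.429) / (-3) = 0.524
  v = (0 - (4)·0.524) / (5) = -0.419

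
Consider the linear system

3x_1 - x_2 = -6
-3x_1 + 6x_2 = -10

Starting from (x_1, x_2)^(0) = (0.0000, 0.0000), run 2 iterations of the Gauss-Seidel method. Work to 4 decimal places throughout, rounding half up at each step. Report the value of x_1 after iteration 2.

Iteration 1:
  x_1 = (-6 - (-1)·0.0000) / (3) = -2.0000
  x_2 = (-10 - (-3)·-2.0000) / (6) = -2.6667
Iteration 2:
  x_1 = (-6 - (-1)·-2.6667) / (3) = -2.8889
  x_2 = (-10 - (-3)·-2.8889) / (6) = -3.1111

-2.8889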